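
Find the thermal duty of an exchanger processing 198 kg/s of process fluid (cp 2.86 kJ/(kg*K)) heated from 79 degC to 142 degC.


Q = m_dot * cp * delta_T
delta_T = 142 - 79 = 63 K
Q = 198 * 2.86 * 63
= 566.28 * 63
= 35675.64 kW

35675.64 kW


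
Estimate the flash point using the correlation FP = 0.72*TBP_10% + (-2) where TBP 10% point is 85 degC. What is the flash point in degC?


FP = 0.72 * 85 + (-2) = 59.2

59.2 degC


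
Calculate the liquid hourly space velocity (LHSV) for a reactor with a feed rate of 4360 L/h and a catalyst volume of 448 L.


LHSV = volumetric feed rate / catalyst volume
= 4360 L/h / 448 L
= 9.732 h^-1

9.732 h^-1


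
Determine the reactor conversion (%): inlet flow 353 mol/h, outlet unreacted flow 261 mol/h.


X = (F_in - F_out) / F_in * 100
Moles reacted = 353 - 261 = 92
X = 92 / 353 * 100
= 0.2606 * 100
= 26.06 %

26.06 %


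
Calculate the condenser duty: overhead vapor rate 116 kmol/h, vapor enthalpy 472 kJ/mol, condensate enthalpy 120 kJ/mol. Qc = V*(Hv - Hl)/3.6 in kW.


Qc = 116 * (472 - 120) / 3.6 = 116 * 352 / 3.6 = 11340

11340 kW


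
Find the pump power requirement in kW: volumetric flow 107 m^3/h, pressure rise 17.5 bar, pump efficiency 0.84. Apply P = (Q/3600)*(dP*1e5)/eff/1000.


Q = 107 / 3600 = 0.0297222 m^3/s
P = 0.0297222 * (17.5 * 1e5) / 0.84 / 1000 = 61.92

61.92 kW


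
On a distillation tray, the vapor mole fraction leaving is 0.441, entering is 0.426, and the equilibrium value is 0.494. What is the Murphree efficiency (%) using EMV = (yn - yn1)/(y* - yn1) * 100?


Murphree vapor efficiency: EMV = (y_n - y_(n-1)) / (y*_n - y_(n-1)) * 100
EMV = (0.441 - 0.426) / (0.494 - 0.426) * 100 = 0.015 / 0.068 * 100 = 22.06

22.06 %


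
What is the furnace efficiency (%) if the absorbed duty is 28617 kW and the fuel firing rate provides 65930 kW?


Furnace efficiency = Q_absorbed / Q_fuel * 100
= 28617 / 65930 * 100 = 43.41

43.41 %


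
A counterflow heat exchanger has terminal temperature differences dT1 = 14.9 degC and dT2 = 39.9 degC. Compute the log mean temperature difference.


LMTD = (dT1 - dT2) / ln(dT1/dT2)
= (14.9 - 39.9) / ln(14.9 / 39.9) = -25 / -0.985015 = 25.38

25.38 degC


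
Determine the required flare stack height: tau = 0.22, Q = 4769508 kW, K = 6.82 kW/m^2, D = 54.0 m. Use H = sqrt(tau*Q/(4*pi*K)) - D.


tau*Q/(4*pi*K) = 0.22 * 4769508 / (4 * pi * 6.82) = 12243.4
sqrt(12243.4) = 110.65
H = 110.65 - 54.0 = 56.65

56.65 m


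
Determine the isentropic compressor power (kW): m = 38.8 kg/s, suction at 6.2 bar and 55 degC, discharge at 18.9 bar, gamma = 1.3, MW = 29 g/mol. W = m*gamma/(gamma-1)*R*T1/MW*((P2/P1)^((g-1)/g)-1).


Isentropic work: W = m*(gamma/(gamma-1))*(R*T1/MW)*((P2/P1)^((gamma-1)/gamma) - 1)
T1 = 55 + 273.15 = 328.15 K
Pressure ratio = 18.9 / 6.2 = 3.04839
Exponent = (1.3 - 1)/1.3 = 0.230769
(P2/P1)^exp - 1 = 3.04839^0.230769 - 1 = 0.293327
W = 38.8 * 1.3 / 0.3 * 8.314 * 328.15 / 29 * 0.293327 = 4640

4640 kW


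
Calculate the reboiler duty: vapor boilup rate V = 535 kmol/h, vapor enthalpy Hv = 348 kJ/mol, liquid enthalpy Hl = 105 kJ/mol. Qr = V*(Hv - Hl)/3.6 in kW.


Qr = 535 * (348 - 105) / 3.6 = 535 * 243 / 3.6 = 36110

36110 kW


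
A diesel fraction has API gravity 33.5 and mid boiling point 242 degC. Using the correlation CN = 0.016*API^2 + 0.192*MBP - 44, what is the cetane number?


CN = 0.016 * 33.5^2 + 0.192 * 242 - 44
CN = 17.956 + 46.464 - 44 = 20.42

20.42


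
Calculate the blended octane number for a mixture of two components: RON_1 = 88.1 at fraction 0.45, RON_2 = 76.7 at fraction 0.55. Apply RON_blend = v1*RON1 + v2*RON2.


Linear blending: RON_blend = sum(vi * RONi)
Contribution 1: 0.45 * 88.1 = 39.645
Contribution 2: 0.55 * 76.7 = 42.185
RON_blend = 39.645 + 42.185 = 81.83

81.83


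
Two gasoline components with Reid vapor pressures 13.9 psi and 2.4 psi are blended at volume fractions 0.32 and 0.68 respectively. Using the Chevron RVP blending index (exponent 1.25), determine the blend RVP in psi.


Chevron index: RVP_blend = (sum xi*RVPi^1.25)^(1/1.25)
RVP^1.25 terms: 0.32 * 13.9^1.25 + 0.68 * 2.4^1.25 = 10.6198
RVP_blend = 10.6198^(1/1.25) = 6.621

6.621 psi


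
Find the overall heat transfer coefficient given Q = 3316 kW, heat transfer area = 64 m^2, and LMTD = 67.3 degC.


From Q = U*A*LMTD, U = Q / (A * LMTD)
U = 3316 / (64 * 67.3) = 3316 / 4307.2 = 0.7699

0.7699 kW/(m^2*K)


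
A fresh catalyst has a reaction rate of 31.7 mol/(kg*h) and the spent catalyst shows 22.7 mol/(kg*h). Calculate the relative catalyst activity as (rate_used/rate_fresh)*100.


Activity (%) = (rate_used / rate_fresh) * 100
rate_used = 22.7, rate_fresh = 31.7
= (22.7 / 31.7) * 100
= 0.7161 * 100 = 71.61

71.61 %


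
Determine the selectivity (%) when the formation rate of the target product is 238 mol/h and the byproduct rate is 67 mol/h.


Selectivity = desired / (desired + undesired) * 100
Total products = 238 + 67 = 305 mol/h
S = 238 / 305 * 100
= 0.7803 * 100
= 78.03 %

78.03 %


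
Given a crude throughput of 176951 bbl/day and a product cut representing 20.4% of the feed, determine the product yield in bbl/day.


Crude throughput = 176951 bbl/day
Fraction yield = 20.4%
yield = throughput * fraction / 100
yield = 176951 * 20.4 / 100 = 36098.004

36098.004 bbl/day


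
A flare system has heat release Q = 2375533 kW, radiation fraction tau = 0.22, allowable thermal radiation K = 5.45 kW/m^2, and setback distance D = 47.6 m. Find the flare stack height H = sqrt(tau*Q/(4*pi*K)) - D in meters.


tau*Q/(4*pi*K) = 0.22 * 2375533 / (4 * pi * 5.45) = 7630.93
sqrt(7630.93) = 87.3552
H = 87.3552 - 47.6 = 39.76

39.76 m


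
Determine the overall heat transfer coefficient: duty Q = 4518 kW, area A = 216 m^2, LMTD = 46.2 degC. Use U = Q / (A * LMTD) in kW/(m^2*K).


From Q = U*A*LMTD, U = Q / (A * LMTD)
U = 4518 / (216 * 46.2) = 4518 / 9979.2 = 0.4527

0.4527 kW/(m^2*K)


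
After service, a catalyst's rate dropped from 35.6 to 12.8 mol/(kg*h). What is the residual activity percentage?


Activity (%) = (rate_used / rate_fresh) * 100
rate_used = 12.8, rate_fresh = 35.6
= (12.8 / 35.6) * 100
= 0.3596 * 100 = 35.96

35.96 %


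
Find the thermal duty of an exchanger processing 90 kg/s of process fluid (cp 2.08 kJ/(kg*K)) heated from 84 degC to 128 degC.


Q = m_dot * cp * delta_T
delta_T = 128 - 84 = 44 K
Q = 90 * 2.08 * 44
= 187.2 * 44
= 8236.8 kW

8236.8 kW


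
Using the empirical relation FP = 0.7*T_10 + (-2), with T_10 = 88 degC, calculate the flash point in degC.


FP = 0.7 * 88 + (-2) = 59.6

59.6 degC


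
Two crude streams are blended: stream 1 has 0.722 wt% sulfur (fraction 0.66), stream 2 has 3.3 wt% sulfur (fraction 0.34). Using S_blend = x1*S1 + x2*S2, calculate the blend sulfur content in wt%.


Linear sulfur blending: S_blend = x1*S1 + x2*S2
Contribution 1: 0.66 * 0.722 = 0.47652 wt%
Contribution 2: 0.34 * 3.3 = 1.122 wt%
S_blend = 0.47652 + 1.122 = 1.59852

1.59852 wt%


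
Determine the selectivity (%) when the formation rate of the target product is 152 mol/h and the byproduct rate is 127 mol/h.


Selectivity = desired / (desired + undesired) * 100
Total products = 152 + 127 = 279 mol/h
S = 152 / 279 * 100
= 0.5448 * 100
= 54.48 %

54.48 %


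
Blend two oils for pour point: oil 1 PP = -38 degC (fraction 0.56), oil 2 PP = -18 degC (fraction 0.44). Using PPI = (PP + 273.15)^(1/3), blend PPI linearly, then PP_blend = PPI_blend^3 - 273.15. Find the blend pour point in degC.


PPI_1 = (-38 + 273.15)^(1/3) = 6.172318
PPI_2 = (-18 + 273.15)^(1/3) = 6.342569
PPI_blend = 0.56 * 6.172318 + 0.44 * 6.342569 = 6.247228
PP_blend = 6.247228^3 - 273.15 = 243.8159 - 273.15 = -29.33

-29.33 degC


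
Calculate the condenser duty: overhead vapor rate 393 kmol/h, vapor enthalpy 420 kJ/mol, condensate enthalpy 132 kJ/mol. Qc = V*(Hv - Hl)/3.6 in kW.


Qc = 393 * (420 - 132) / 3.6 = 393 * 288 / 3.6 = 31440

31440 kW


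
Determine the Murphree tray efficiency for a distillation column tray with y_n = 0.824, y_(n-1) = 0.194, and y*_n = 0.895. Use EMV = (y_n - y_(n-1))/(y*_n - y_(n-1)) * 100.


Murphree vapor efficiency: EMV = (y_n - y_(n-1)) / (y*_n - y_(n-1)) * 100
EMV = (0.824 - 0.194) / (0.895 - 0.194) * 100 = 0.63 / 0.701 * 100 = 89.87

89.87 %


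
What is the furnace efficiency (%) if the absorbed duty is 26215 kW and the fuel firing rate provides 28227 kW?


Furnace efficiency = Q_absorbed / Q_fuel * 100
= 26215 / 28227 * 100 = 92.87

92.87 %


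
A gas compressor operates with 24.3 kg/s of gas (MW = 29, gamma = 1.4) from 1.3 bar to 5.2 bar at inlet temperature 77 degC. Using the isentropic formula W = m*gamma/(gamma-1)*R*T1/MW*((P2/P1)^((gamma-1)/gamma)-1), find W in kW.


Isentropic work: W = m*(gamma/(gamma-1))*(R*T1/MW)*((P2/P1)^((gamma-1)/gamma) - 1)
T1 = 77 + 273.15 = 350.15 K
Pressure ratio = 5.2 / 1.3 = 4
Exponent = (1.4 - 1)/1.4 = 0.285714
(P2/P1)^exp - 1 = 4^0.285714 - 1 = 0.485994
W = 24.3 * 1.4 / 0.4 * 8.314 * 350.15 / 29 * 0.485994 = 4149

4149 kW


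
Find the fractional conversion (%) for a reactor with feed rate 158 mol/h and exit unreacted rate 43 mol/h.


X = (F_in - F_out) / F_in * 100
Moles reacted = 158 - 43 = 115
X = 115 / 158 * 100
= 0.7278 * 100
= 72.78 %

72.78 %


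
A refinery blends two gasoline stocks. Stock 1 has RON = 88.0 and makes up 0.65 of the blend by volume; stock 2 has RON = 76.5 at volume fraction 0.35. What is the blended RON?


Linear blending: RON_blend = sum(vi * RONi)
Contribution 1: 0.65 * 88.0 = 57.2
Contribution 2: 0.35 * 76.5 = 26.775
RON_blend = 57.2 + 26.775 = 83.975

83.975


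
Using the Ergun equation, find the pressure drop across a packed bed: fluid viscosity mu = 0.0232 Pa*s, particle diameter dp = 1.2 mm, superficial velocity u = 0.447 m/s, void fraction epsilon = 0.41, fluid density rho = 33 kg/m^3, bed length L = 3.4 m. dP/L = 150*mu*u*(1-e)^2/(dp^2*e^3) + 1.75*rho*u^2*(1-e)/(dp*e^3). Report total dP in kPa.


dp = 1.2 mm = 0.0012 m
Viscous term = 150*0.0232*0.447*(1-0.41)^2 / (0.0012^2*0.41^3) = 5456030
Inertial term = 1.75*33*0.447^2*(1-0.41) / (0.0012*0.41^3) = 82316.4
dP/L = 5456030 + 82316.4 = 5538350 Pa/m
dP = 5538350 * 3.4 / 1000 = 18830 kPa

18830 kPa


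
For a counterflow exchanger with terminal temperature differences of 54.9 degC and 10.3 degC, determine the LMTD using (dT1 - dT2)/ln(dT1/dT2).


LMTD = (dT1 - dT2) / ln(dT1/dT2)
= (54.9 - 10.3) / ln(54.9 / 10.3) = 44.6 / 1.67337 = 26.65

26.65 degC


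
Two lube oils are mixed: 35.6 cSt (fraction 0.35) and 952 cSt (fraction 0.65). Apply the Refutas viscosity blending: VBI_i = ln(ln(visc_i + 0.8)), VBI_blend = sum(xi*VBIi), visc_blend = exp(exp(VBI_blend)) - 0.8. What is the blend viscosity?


Refutas method: VBN_i = 14.534*ln(ln(visc_i + 0.8)) + 10.975, blended linearly by mass fraction; since VBN is linear in VBI_i = ln(ln(visc_i + 0.8)) and the fractions sum to 1, blend VBI directly: visc = exp(exp(VBI_blend)) - 0.8
VBI_1 = ln(ln(35.6 + 0.8)) = 1.27942
VBI_2 = ln(ln(952 + 0.8)) = 1.92562
VBI_blend = 0.35 * 1.27942 + 0.65 * 1.92562 = 1.69945
visc_blend = exp(exp(1.69945)) - 0.8 = 236.9

236.9 cSt


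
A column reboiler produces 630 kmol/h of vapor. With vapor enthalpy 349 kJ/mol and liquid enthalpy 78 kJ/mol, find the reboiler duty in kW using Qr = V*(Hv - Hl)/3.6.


Qr = 630 * (349 - 78) / 3.6 = 630 * 271 / 3.6 = 47420

47420 kW


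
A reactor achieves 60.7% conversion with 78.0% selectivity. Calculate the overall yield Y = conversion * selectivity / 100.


Overall yield = conversion (%) * selectivity (%) / 100
Conversion = 60.7%, Selectivity = 78.0%
Y = 60.7 * 78.0 / 100
= 47.346 %

47.346 %


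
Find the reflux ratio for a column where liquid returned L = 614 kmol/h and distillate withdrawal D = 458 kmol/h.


Reflux ratio definition: R = L / D (liquid returned / distillate withdrawn)
L = 614 kmol/h, D = 458 kmol/h
R = 614 / 458 = 1.341

1.341


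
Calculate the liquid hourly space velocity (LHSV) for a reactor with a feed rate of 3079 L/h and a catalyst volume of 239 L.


LHSV = volumetric feed rate / catalyst volume
= 3079 L/h / 239 L
= 12.88 h^-1

12.88 h^-1


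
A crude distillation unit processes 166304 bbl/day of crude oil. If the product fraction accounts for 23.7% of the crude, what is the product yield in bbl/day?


Crude throughput = 166304 bbl/day
Fraction yield = 23.7%
yield = throughput * fraction / 100
yield = 166304 * 23.7 / 100 = 39414.048

39414.048 bbl/day


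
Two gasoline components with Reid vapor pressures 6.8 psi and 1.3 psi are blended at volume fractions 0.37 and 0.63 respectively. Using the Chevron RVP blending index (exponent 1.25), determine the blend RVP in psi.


Chevron index: RVP_blend = (sum xi*RVPi^1.25)^(1/1.25)
RVP^1.25 terms: 0.37 * 6.8^1.25 + 0.63 * 1.3^1.25 = 4.93744
RVP_blend = 4.93744^(1/1.25) = 3.588

3.588 psi


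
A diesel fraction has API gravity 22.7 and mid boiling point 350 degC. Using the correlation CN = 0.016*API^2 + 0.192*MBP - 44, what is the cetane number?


CN = 0.016 * 22.7^2 + 0.192 * 350 - 44
CN = 8.24464 + 67.2 - 44 = 31.44464

31.44464


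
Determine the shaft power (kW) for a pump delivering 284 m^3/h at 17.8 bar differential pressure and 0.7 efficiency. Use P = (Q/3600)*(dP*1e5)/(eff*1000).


Q = 284 / 3600 = 0.0788889 m^3/s
P = 0.0788889 * (17.8 * 1e5) / 0.7 / 1000 = 200.6

200.6 kW


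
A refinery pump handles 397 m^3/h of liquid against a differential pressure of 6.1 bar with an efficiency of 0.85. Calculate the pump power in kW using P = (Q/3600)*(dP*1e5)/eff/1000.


Q = 397 / 3600 = 0.110278 m^3/s
P = 0.110278 * (6.1 * 1e5) / 0.85 / 1000 = 79.14

79.14 kW


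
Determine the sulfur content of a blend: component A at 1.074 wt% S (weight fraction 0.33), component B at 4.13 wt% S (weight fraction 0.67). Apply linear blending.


Linear sulfur blending: S_blend = x1*S1 + x2*S2
Contribution 1: 0.33 * 1.074 = 0.35442 wt%
Contribution 2: 0.67 * 4.13 = 2.7671 wt%
S_blend = 0.35442 + 2.7671 = 3.12152

3.12152 wt%


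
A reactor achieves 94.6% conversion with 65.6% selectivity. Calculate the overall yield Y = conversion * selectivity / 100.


Overall yield = conversion (%) * selectivity (%) / 100
Conversion = 94.6%, Selectivity = 65.6%
Y = 94.6 * 65.6 / 100
= 62.0576 %

62.0576 %


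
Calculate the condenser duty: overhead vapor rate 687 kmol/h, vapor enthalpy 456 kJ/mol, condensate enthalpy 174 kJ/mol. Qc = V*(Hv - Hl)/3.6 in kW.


Qc = 687 * (456 - 174) / 3.6 = 687 * 282 / 3.6 = 53820

53820 kW


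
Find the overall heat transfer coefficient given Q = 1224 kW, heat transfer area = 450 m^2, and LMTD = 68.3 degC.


From Q = U*A*LMTD, U = Q / (A * LMTD)
U = 1224 / (450 * 68.3) = 1224 / 30735 = 0.03982

0.03982 kW/(m^2*K)


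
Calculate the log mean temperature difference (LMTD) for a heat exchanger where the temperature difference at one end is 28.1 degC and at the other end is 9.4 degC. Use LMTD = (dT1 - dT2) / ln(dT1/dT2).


LMTD = (dT1 - dT2) / ln(dT1/dT2)
= (28.1 - 9.4) / ln(28.1 / 9.4) = 18.7 / 1.09506 = 17.08

17.08 degC


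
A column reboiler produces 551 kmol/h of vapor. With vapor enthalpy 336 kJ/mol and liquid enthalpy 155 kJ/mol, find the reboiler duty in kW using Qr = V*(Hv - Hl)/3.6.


Qr = 551 * (336 - 155) / 3.6 = 551 * 181 / 3.6 = 27700

27700 kW


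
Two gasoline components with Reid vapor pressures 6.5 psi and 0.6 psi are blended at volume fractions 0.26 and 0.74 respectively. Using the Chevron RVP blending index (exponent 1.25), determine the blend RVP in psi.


Chevron index: RVP_blend = (sum xi*RVPi^1.25)^(1/1.25)
RVP^1.25 terms: 0.26 * 6.5^1.25 + 0.74 * 0.6^1.25 = 3.08922
RVP_blend = 3.08922^(1/1.25) = 2.465

2.465 psi


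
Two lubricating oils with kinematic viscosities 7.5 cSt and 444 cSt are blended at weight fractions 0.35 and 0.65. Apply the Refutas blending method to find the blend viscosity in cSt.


Refutas method: VBN_i = 14.534*ln(ln(visc_i + 0.8)) + 10.975, blended linearly by mass fraction; since VBN is linear in VBI_i = ln(ln(visc_i + 0.8)) and the fractions sum to 1, blend VBI directly: visc = exp(exp(VBI_blend)) - 0.8
VBI_1 = ln(ln(7.5 + 0.8)) = 0.749648
VBI_2 = ln(ln(444 + 0.8)) = 1.8079
VBI_blend = 0.35 * 0.749648 + 0.65 * 1.8079 = 1.43751
visc_blend = exp(exp(1.43751)) - 0.8 = 66.57

66.57 cSt


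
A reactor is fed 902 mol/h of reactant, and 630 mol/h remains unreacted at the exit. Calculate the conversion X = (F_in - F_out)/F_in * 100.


X = (F_in - F_out) / F_in * 100
Moles reacted = 902 - 630 = 272
X = 272 / 902 * 100
= 0.3016 * 100
= 30.16 %

30.16 %


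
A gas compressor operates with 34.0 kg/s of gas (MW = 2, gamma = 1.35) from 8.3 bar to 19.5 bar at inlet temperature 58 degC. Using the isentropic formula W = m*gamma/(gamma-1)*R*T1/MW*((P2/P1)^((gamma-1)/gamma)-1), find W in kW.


Isentropic work: W = m*(gamma/(gamma-1))*(R*T1/MW)*((P2/P1)^((gamma-1)/gamma) - 1)
T1 = 58 + 273.15 = 331.15 K
Pressure ratio = 19.5 / 8.3 = 2.3494
Exponent = (1.35 - 1)/1.35 = 0.259259
(P2/P1)^exp - 1 = 2.3494^0.259259 - 1 = 0.247883
W = 34.0 * 1.35 / 0.35 * 8.314 * 331.15 / 2 * 0.247883 = 44750

44750 kW


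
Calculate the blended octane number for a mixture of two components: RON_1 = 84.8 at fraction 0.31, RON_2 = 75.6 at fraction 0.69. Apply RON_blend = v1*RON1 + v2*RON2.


Linear blending: RON_blend = sum(vi * RONi)
Contribution 1: 0.31 * 84.8 = 26.288
Contribution 2: 0.69 * 75.6 = 52.164
RON_blend = 26.288 + 52.164 = 78.452

78.452


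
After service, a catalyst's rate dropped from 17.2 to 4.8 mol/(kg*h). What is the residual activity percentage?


Activity (%) = (rate_used / rate_fresh) * 100
rate_used = 4.8, rate_fresh = 17.2
= (4.8 / 17.2) * 100
= 0.2791 * 100 = 27.91

27.91 %


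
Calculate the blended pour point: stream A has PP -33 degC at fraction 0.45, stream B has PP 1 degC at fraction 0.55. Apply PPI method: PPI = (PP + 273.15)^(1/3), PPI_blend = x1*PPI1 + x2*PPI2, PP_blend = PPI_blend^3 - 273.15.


PPI_1 = (-33 + 273.15)^(1/3) = 6.215759
PPI_2 = (1 + 273.15)^(1/3) = 6.49625
PPI_blend = 0.45 * 6.215759 + 0.55 * 6.49625 = 6.370029
PP_blend = 6.370029^3 - 273.15 = 258.4784 - 273.15 = -14.67

-14.67 degC


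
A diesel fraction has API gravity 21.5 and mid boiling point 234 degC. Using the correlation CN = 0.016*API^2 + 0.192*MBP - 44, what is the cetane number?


CN = 0.016 * 21.5^2 + 0.192 * 234 - 44
CN = 7.396 + 44.928 - 44 = 8.324

8.324


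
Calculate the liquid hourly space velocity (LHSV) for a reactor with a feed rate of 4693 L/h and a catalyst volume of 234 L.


LHSV = volumetric feed rate / catalyst volume
= 4693 L/h / 234 L
= 20.06 h^-1

20.06 h^-1


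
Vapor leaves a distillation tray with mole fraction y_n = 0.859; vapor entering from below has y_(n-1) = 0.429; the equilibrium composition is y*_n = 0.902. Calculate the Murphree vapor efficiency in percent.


Murphree vapor efficiency: EMV = (y_n - y_(n-1)) / (y*_n - y_(n-1)) * 100
EMV = (0.859 - 0.429) / (0.902 - 0.429) * 100 = 0.43 / 0.473 * 100 = 90.91

90.91 %


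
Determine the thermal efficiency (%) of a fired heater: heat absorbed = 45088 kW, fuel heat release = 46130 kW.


Furnace efficiency = Q_absorbed / Q_fuel * 100
= 45088 / 46130 * 100 = 97.74

97.74 %


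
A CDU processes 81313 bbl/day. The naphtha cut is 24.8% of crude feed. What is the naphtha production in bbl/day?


Crude throughput = 81313 bbl/day
Fraction yield = 24.8%
yield = throughput * fraction / 100
yield = 81313 * 24.8 / 100 = 20165.624

20165.624 bbl/day


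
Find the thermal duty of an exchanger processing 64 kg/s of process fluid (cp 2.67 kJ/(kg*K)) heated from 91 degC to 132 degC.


Q = m_dot * cp * delta_T
delta_T = 132 - 91 = 41 K
Q = 64 * 2.67 * 41
= 170.88 * 41
= 7006.08 kW

7006.08 kW


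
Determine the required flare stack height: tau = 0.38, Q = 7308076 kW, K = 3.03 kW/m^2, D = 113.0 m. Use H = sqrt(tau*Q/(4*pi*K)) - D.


tau*Q/(4*pi*K) = 0.38 * 7308076 / (4 * pi * 3.03) = 72934.7
sqrt(72934.7) = 270.064
H = 270.064 - 113.0 = 157.1

157.1 m


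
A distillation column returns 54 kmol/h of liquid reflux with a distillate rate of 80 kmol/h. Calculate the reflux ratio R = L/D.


Reflux ratio definition: R = L / D (liquid returned / distillate withdrawn)
L = 54 kmol/h, D = 80 kmol/h
R = 54 / 80 = 0.6750

0.6750


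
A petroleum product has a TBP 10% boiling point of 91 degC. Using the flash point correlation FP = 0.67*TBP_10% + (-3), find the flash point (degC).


FP = 0.67 * 91 + (-3) = 57.97

57.97 degC


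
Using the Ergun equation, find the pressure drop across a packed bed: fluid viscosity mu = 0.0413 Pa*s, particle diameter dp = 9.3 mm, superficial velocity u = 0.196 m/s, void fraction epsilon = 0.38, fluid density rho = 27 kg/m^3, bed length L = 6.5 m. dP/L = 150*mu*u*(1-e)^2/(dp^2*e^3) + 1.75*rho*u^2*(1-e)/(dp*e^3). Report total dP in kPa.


dp = 9.3 mm = 0.0093 m
Viscous term = 150*0.0413*0.196*(1-0.38)^2 / (0.0093^2*0.38^3) = 98347.7
Inertial term = 1.75*27*0.196^2*(1-0.38) / (0.0093*0.38^3) = 2205.32
dP/L = 98347.7 + 2205.32 = 100553 Pa/m
dP = 100553 * 6.5 / 1000 = 653.6 kPa

653.6 kPa


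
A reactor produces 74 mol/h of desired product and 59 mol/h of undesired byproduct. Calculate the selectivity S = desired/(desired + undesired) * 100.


Selectivity = desired / (desired + undesired) * 100
Total products = 74 + 59 = 133 mol/h
S = 74 / 133 * 100
= 0.5564 * 100
= 55.64 %

55.64 %


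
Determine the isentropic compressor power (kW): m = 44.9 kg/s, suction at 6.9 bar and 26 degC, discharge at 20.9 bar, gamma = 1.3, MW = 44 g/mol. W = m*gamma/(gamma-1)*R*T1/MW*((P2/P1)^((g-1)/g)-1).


Isentropic work: W = m*(gamma/(gamma-1))*(R*T1/MW)*((P2/P1)^((gamma-1)/gamma) - 1)
T1 = 26 + 273.15 = 299.15 K
Pressure ratio = 20.9 / 6.9 = 3.02899
Exponent = (1.3 - 1)/1.3 = 0.230769
(P2/P1)^exp - 1 = 3.02899^0.230769 - 1 = 0.291423
W = 44.9 * 1.3 / 0.3 * 8.314 * 299.15 / 44 * 0.291423 = 3205

3205 kW


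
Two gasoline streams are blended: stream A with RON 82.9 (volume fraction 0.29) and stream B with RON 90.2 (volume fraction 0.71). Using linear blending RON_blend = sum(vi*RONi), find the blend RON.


Linear blending: RON_blend = sum(vi * RONi)
Contribution 1: 0.29 * 82.9 = 24.041
Contribution 2: 0.71 * 90.2 = 64.042
RON_blend = 24.041 + 64.042 = 88.083

88.083


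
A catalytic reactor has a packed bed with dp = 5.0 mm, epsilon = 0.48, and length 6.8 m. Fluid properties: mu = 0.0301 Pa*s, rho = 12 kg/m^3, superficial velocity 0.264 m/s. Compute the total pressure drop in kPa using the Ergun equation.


dp = 5.0 mm = 0.005 m
Viscous term = 150*0.0301*0.264*(1-0.48)^2 / (0.005^2*0.48^3) = 116575
Inertial term = 1.75*12*0.264^2*(1-0.48) / (0.005*0.48^3) = 1376.38
dP/L = 116575 + 1376.38 = 117951 Pa/m
dP = 117951 * 6.8 / 1000 = 802.1 kPa

802.1 kPa


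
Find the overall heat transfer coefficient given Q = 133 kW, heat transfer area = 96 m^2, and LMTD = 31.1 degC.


From Q = U*A*LMTD, U = Q / (A * LMTD)
U = 133 / (96 * 31.1) = 133 / 2985.6 = 0.04455

0.04455 kW/(m^2*K)


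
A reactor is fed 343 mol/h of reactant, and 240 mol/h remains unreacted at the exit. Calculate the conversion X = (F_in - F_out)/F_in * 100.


X = (F_in - F_out) / F_in * 100
Moles reacted = 343 - 240 = 103
X = 103 / 343 * 100
= 0.3003 * 100
= 30.03 %

30.03 %


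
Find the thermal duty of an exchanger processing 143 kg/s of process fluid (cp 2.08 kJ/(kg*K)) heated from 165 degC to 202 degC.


Q = m_dot * cp * delta_T
delta_T = 202 - 165 = 37 K
Q = 143 * 2.08 * 37
= 297.44 * 37
= 11005.28 kW

11005.28 kW


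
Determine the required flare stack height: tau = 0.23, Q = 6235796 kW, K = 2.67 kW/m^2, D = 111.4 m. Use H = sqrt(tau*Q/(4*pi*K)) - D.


tau*Q/(4*pi*K) = 0.23 * 6235796 / (4 * pi * 2.67) = 42746.3
sqrt(42746.3) = 206.752
H = 206.752 - 111.4 = 95.35

95.35 m


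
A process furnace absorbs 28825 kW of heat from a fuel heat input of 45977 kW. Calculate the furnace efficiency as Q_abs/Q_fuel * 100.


Furnace efficiency = Q_absorbed / Q_fuel * 100
= 28825 / 45977 * 100 = 62.69

62.69 %


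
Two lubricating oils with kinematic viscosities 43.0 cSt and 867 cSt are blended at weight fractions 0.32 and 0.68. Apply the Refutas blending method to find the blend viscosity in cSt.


Refutas method: VBN_i = 14.534*ln(ln(visc_i + 0.8)) + 10.975, blended linearly by mass fraction; since VBN is linear in VBI_i = ln(ln(visc_i + 0.8)) and the fractions sum to 1, blend VBI directly: visc = exp(exp(VBI_blend)) - 0.8
VBI_1 = ln(ln(43.0 + 0.8)) = 1.32963
VBI_2 = ln(ln(867 + 0.8)) = 1.9119
VBI_blend = 0.32 * 1.32963 + 0.68 * 1.9119 = 1.72557
visc_blend = exp(exp(1.72557)) - 0.8 = 273.9

273.9 cSt


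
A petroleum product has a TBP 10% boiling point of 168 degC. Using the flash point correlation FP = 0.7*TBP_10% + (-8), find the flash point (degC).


FP = 0.7 * 168 + (-8) = 109.6

109.6 degC


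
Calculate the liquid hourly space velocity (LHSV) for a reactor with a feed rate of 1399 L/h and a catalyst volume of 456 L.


LHSV = volumetric feed rate / catalyst volume
= 1399 L/h / 456 L
= 3.068 h^-1

3.068 h^-1


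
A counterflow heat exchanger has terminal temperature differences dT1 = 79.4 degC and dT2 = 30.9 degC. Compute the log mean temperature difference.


LMTD = (dT1 - dT2) / ln(dT1/dT2)
= (79.4 - 30.9) / ln(79.4 / 30.9) = 48.5 / 0.943742 = 51.39

51.39 degC


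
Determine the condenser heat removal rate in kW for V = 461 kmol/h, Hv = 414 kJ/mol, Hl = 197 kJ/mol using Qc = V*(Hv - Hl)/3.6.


Qc = 461 * (414 - 197) / 3.6 = 461 * 217 / 3.6 = 27790

27790 kW


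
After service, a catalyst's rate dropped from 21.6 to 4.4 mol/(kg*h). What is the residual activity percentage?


Activity (%) = (rate_used / rate_fresh) * 100
rate_used = 4.4, rate_fresh = 21.6
= (4.4 / 21.6) * 100
= 0.2037 * 100 = 20.37

20.37 %


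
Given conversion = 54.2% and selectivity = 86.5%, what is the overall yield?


Overall yield = conversion (%) * selectivity (%) / 100
Conversion = 54.2%, Selectivity = 86.5%
Y = 54.2 * 86.5 / 100
= 46.883 %

46.883 %


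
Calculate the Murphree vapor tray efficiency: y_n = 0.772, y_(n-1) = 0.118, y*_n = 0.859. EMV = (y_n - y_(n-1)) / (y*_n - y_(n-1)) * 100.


Murphree vapor efficiency: EMV = (y_n - y_(n-1)) / (y*_n - y_(n-1)) * 100
EMV = (0.772 - 0.118) / (0.859 - 0.118) * 100 = 0.654 / 0.741 * 100 = 88.26

88.26 %


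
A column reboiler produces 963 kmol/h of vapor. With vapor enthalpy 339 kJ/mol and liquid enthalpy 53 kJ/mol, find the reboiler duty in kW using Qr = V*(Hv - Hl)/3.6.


Qr = 963 * (339 - 53) / 3.6 = 963 * 286 / 3.6 = 76500

76500 kW


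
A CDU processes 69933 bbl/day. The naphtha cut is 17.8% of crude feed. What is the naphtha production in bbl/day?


Crude throughput = 69933 bbl/day
Fraction yield = 17.8%
yield = throughput * fraction / 100
yield = 69933 * 17.8 / 100 = 12448.074

12448.074 bbl/day


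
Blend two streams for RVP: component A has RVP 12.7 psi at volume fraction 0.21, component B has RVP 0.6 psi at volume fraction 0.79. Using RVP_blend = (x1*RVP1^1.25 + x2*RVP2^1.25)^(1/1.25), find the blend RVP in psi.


Chevron index: RVP_blend = (sum xi*RVPi^1.25)^(1/1.25)
RVP^1.25 terms: 0.21 * 12.7^1.25 + 0.79 * 0.6^1.25 = 5.45188
RVP_blend = 5.45188^(1/1.25) = 3.884

3.884 psi


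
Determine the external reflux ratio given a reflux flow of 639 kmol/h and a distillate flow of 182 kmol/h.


Reflux ratio definition: R = L / D (liquid returned / distillate withdrawn)
L = 639 kmol/h, D = 182 kmol/h
R = 639 / 182 = 3.511

3.511


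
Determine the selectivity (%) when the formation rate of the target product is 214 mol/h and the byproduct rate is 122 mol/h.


Selectivity = desired / (desired + undesired) * 100
Total products = 214 + 122 = 336 mol/h
S = 214 / 336 * 100
= 0.6369 * 100
= 63.69 %

63.69 %


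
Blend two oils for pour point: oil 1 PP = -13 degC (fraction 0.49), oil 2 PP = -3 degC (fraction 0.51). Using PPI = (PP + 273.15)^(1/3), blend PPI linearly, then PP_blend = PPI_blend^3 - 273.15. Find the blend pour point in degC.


PPI_1 = (-13 + 273.15)^(1/3) = 6.383731
PPI_2 = (-3 + 273.15)^(1/3) = 6.464501
PPI_blend = 0.49 * 6.383731 + 0.51 * 6.464501 = 6.424924
PP_blend = 6.424924^3 - 273.15 = 265.2186 - 273.15 = -7.93

-7.93 degC


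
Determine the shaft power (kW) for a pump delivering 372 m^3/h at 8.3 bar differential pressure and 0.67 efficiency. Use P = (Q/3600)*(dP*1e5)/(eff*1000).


Q = 372 / 3600 = 0.103333 m^3/s
P = 0.103333 * (8.3 * 1e5) / 0.67 / 1000 = 128.0

128.0 kW


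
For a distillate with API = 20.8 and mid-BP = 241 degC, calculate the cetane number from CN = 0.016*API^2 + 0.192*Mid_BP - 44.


CN = 0.016 * 20.8^2 + 0.192 * 241 - 44
CN = 6.92224 + 46.272 - 44 = 9.19424

9.19424


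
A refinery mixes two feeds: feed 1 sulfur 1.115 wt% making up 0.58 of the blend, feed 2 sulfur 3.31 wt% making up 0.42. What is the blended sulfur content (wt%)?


Linear sulfur blending: S_blend = x1*S1 + x2*S2
Contribution 1: 0.58 * 1.115 = 0.6467 wt%
Contribution 2: 0.42 * 3.31 = 1.3902 wt%
S_blend = 0.6467 + 1.3902 = 2.0369

2.0369 wt%


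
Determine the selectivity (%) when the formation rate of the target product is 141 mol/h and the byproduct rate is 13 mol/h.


Selectivity = desired / (desired + undesired) * 100
Total products = 141 + 13 = 154 mol/h
S = 141 / 154 * 100
= 0.9156 * 100
= 91.56 %

91.56 %


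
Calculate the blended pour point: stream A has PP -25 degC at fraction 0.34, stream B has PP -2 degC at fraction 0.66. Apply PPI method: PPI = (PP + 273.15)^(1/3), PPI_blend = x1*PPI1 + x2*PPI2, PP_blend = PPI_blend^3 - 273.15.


PPI_1 = (-25 + 273.15)^(1/3) = 6.284028
PPI_2 = (-2 + 273.15)^(1/3) = 6.472467
PPI_blend = 0.34 * 6.284028 + 0.66 * 6.472467 = 6.408398
PP_blend = 6.408398^3 - 273.15 = 263.1773 - 273.15 = -9.97

-9.97 degC


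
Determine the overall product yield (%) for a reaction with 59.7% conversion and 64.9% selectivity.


Overall yield = conversion (%) * selectivity (%) / 100
Conversion = 59.7%, Selectivity = 64.9%
Y = 59.7 * 64.9 / 100
= 38.7453 %

38.7453 %


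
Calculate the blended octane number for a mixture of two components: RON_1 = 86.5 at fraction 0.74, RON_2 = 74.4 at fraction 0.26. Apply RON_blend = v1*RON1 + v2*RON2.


Linear blending: RON_blend = sum(vi * RONi)
Contribution 1: 0.74 * 86.5 = 64.01
Contribution 2: 0.26 * 74.4 = 19.344
RON_blend = 64.01 + 19.344 = 83.354

83.354


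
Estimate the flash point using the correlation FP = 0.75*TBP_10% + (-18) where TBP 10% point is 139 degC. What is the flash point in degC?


FP = 0.75 * 139 + (-18) = 86.25

86.25 degC


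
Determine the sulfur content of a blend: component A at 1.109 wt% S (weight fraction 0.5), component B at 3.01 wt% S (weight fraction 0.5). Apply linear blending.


Linear sulfur blending: S_blend = x1*S1 + x2*S2
Contribution 1: 0.5 * 1.109 = 0.5545 wt%
Contribution 2: 0.5 * 3.01 = 1.505 wt%
S_blend = 0.5545 + 1.505 = 2.0595

2.0595 wt%


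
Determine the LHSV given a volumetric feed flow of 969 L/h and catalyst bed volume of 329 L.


LHSV = volumetric feed rate / catalyst volume
= 969 L/h / 329 L
= 2.945 h^-1

2.945 h^-1


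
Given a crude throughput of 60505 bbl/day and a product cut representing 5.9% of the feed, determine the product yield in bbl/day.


Crude throughput = 60505 bbl/day
Fraction yield = 5.9%
yield = throughput * fraction / 100
yield = 60505 * 5.9 / 100 = 3569.795

3569.795 bbl/day


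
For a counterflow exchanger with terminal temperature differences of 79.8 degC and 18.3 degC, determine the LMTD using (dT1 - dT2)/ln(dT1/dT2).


LMTD = (dT1 - dT2) / ln(dT1/dT2)
= (79.8 - 18.3) / ln(79.8 / 18.3) = 61.5 / 1.47262 = 41.76

41.76 degC


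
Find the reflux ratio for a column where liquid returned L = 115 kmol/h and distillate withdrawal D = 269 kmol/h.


Reflux ratio definition: R = L / D (liquid returned / distillate withdrawn)
L = 115 kmol/h, D = 269 kmol/h
R = 115 / 269 = 0.4275

0.4275


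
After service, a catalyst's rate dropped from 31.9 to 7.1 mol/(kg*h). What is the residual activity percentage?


Activity (%) = (rate_used / rate_fresh) * 100
rate_used = 7.1, rate_fresh = 31.9
= (7.1 / 31.9) * 100
= 0.2226 * 100 = 22.26

22.26 %


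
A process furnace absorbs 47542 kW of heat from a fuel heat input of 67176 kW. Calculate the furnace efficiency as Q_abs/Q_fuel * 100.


Furnace efficiency = Q_absorbed / Q_fuel * 100
= 47542 / 67176 * 100 = 70.77

70.77 %


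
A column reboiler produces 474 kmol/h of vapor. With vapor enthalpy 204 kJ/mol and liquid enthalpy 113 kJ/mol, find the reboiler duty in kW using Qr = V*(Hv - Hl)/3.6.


Qr = 474 * (204 - 113) / 3.6 = 474 * 91 / 3.6 = 11980

11980 kW


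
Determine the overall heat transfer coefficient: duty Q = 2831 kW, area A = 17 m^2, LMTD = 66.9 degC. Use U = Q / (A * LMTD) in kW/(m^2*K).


From Q = U*A*LMTD, U = Q / (A * LMTD)
U = 2831 / (17 * 66.9) = 2831 / 1137.3 = 2.489

2.489 kW/(m^2*K)


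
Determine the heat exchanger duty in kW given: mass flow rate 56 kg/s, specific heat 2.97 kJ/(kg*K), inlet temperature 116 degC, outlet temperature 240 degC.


Q = m_dot * cp * delta_T
delta_T = 240 - 116 = 124 K
Q = 56 * 2.97 * 124
= 166.32 * 124
= 20623.68 kW

20623.68 kW


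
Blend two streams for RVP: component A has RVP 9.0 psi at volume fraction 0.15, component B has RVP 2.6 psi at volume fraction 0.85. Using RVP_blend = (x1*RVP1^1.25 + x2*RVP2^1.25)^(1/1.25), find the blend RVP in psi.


Chevron index: RVP_blend = (sum xi*RVPi^1.25)^(1/1.25)
RVP^1.25 terms: 0.15 * 9.0^1.25 + 0.85 * 2.6^1.25 = 5.14458
RVP_blend = 5.14458^(1/1.25) = 3.707

3.707 psi


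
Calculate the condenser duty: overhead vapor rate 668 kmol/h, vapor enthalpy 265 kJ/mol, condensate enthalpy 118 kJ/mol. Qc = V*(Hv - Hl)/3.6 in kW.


Qc = 668 * (265 - 118) / 3.6 = 668 * 147 / 3.6 = 27280

27280 kW


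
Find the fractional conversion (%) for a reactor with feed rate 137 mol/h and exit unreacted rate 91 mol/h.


X = (F_in - F_out) / F_in * 100
Moles reacted = 137 - 91 = 46
X = 46 / 137 * 100
= 0.3358 * 100
= 33.58 %

33.58 %


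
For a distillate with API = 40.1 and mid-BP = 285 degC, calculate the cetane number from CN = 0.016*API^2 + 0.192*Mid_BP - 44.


CN = 0.016 * 40.1^2 + 0.192 * 285 - 44
CN = 25.72816 + 54.72 - 44 = 36.44816

36.44816


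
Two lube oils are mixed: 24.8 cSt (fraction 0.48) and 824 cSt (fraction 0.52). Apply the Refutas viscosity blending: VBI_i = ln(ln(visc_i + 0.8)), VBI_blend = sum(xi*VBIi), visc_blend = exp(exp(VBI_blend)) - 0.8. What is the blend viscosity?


Refutas method: VBN_i = 14.534*ln(ln(visc_i + 0.8)) + 10.975, blended linearly by mass fraction; since VBN is linear in VBI_i = ln(ln(visc_i + 0.8)) and the fractions sum to 1, blend VBI directly: visc = exp(exp(VBI_blend)) - 0.8
VBI_1 = ln(ln(24.8 + 0.8)) = 1.17637
VBI_2 = ln(ln(824 + 0.8)) = 1.90436
VBI_blend = 0.48 * 1.17637 + 0.52 * 1.90436 = 1.55492
visc_blend = exp(exp(1.55492)) - 0.8 = 113.0

113.0 cSt


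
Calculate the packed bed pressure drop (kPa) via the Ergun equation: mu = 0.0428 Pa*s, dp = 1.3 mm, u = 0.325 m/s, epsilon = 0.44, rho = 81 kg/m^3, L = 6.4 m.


dp = 1.3 mm = 0.0013 m
Viscous term = 150*0.0428*0.325*(1-0.44)^2 / (0.0013^2*0.44^3) = 4545170
Inertial term = 1.75*81*0.325^2*(1-0.44) / (0.0013*0.44^3) = 75714
dP/L = 4545170 + 75714 = 4620880 Pa/m
dP = 4620880 * 6.4 / 1000 = 29570 kPa

29570 kPa


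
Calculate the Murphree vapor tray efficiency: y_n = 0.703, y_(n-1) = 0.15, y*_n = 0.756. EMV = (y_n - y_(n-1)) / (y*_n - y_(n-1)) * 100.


Murphree vapor efficiency: EMV = (y_n - y_(n-1)) / (y*_n - y_(n-1)) * 100
EMV = (0.703 - 0.15) / (0.756 - 0.15) * 100 = 0.553 / 0.606 * 100 = 91.25

91.25 %


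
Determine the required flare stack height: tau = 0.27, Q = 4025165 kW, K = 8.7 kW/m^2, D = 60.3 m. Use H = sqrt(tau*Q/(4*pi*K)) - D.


tau*Q/(4*pi*K) = 0.27 * 4025165 / (4 * pi * 8.7) = 9940.73
sqrt(9940.73) = 99.7032
H = 99.7032 - 60.3 = 39.40

39.40 m


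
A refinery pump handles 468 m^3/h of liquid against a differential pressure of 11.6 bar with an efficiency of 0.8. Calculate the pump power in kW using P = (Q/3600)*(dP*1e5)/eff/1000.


Q = 468 / 3600 = 0.13 m^3/s
P = 0.13 * (11.6 * 1e5) / 0.8 / 1000 = 188.5

188.5 kW


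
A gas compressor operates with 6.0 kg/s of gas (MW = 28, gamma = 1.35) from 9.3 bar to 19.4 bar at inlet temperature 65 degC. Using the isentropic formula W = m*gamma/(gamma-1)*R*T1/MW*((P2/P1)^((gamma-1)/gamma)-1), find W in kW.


Isentropic work: W = m*(gamma/(gamma-1))*(R*T1/MW)*((P2/P1)^((gamma-1)/gamma) - 1)
T1 = 65 + 273.15 = 338.15 K
Pressure ratio = 19.4 / 9.3 = 2.08602
Exponent = (1.35 - 1)/1.35 = 0.259259
(P2/P1)^exp - 1 = 2.08602^0.259259 - 1 = 0.210002
W = 6.0 * 1.35 / 0.35 * 8.314 * 338.15 / 28 * 0.210002 = 488.0

488.0 kW


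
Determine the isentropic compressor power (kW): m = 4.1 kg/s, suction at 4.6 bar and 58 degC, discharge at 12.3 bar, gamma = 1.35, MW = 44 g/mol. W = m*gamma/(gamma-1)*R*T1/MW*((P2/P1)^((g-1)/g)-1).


Isentropic work: W = m*(gamma/(gamma-1))*(R*T1/MW)*((P2/P1)^((gamma-1)/gamma) - 1)
T1 = 58 + 273.15 = 331.15 K
Pressure ratio = 12.3 / 4.6 = 2.67391
Exponent = (1.35 - 1)/1.35 = 0.259259
(P2/P1)^exp - 1 = 2.67391^0.259259 - 1 = 0.290451
W = 4.1 * 1.35 / 0.35 * 8.314 * 331.15 / 44 * 0.290451 = 287.4

287.4 kW


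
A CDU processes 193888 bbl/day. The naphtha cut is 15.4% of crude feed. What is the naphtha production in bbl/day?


Crude throughput = 193888 bbl/day
Fraction yield = 15.4%
yield = throughput * fraction / 100
yield = 193888 * 15.4 / 100 = 29858.752

29858.752 bbl/day


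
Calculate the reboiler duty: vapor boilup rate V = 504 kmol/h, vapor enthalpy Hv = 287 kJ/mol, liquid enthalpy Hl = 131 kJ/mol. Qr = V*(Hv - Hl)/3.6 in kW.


Qr = 504 * (287 - 131) / 3.6 = 504 * 156 / 3.6 = 21840

21840 kW


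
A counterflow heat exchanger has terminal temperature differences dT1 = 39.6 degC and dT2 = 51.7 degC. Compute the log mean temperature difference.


LMTD = (dT1 - dT2) / ln(dT1/dT2)
= (39.6 - 51.7) / ln(39.6 / 51.7) = -12.1 / -0.266629 = 45.38

45.38 degC


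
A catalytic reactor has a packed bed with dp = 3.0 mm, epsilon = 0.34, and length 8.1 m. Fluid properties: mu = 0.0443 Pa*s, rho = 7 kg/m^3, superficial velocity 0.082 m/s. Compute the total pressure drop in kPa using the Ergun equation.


dp = 3.0 mm = 0.003 m
Viscous term = 150*0.0443*0.082*(1-0.34)^2 / (0.003^2*0.34^3) = 670992
Inertial term = 1.75*7*0.082^2*(1-0.34) / (0.003*0.34^3) = 461.052
dP/L = 670992 + 461.052 = 671453 Pa/m
dP = 671453 * 8.1 / 1000 = 5439 kPa

5439 kPa


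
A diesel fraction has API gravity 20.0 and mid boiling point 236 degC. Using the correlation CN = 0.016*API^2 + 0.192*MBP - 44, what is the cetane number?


CN = 0.016 * 20.0^2 + 0.192 * 236 - 44
CN = 6.4 + 45.312 - 44 = 7.712

7.712


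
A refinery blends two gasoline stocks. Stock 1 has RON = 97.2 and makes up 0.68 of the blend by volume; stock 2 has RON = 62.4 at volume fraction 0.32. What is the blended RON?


Linear blending: RON_blend = sum(vi * RONi)
Contribution 1: 0.68 * 97.2 = 66.096
Contribution 2: 0.32 * 62.4 = 19.968
RON_blend = 66.096 + 19.968 = 86.064

86.064


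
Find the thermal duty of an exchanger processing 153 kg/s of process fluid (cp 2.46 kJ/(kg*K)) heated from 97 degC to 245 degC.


Q = m_dot * cp * delta_T
delta_T = 245 - 97 = 148 K
Q = 153 * 2.46 * 148
= 376.38 * 148
= 55704.24 kW

55704.24 kW


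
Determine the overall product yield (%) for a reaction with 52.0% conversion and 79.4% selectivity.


Overall yield = conversion (%) * selectivity (%) / 100
Conversion = 52.0%, Selectivity = 79.4%
Y = 52.0 * 79.4 / 100
= 41.288 %

41.288 %


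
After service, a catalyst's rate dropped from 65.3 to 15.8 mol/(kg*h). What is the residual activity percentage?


Activity (%) = (rate_used / rate_fresh) * 100
rate_used = 15.8, rate_fresh = 65.3
= (15.8 / 65.3) * 100
= 0.2420 * 100 = 24.20

24.20 %
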